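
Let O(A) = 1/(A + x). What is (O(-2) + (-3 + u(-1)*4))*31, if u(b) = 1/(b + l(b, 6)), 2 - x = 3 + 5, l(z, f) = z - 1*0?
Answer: -1271/8 ≈ -158.88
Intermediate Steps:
l(z, f) = z (l(z, f) = z + 0 = z)
x = -6 (x = 2 - (3 + 5) = 2 - 1*8 = 2 - 8 = -6)
u(b) = 1/(2*b) (u(b) = 1/(b + b) = 1/(2*b))
O(A) = 1/(-6 + A) (O(A) = 1/(A - 6) = 1/(-6 + A))
(O(-2) + (-3 + u(-1)*4))*31 = (1/(-6 - 2) + (-3 + ((½)/(-1))*4))*31 = (1/(-8) + (-3 + ((½)*(-1))*4))*31 = (-⅛ + (-3 - ½*4))*31 = (-⅛ + (-3 - 2))*31 = (-⅛ - 5)*31 = -41/8*31 = -1271/8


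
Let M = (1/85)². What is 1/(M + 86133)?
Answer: 7225/622310926 ≈ 1.1610e-5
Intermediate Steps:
M = 1/7225 (M = (1/85)² = 1/7225 ≈ 0.00013841)
1/(M + 86133) = 1/(1/7225 + 86133) = 1/(622310926/7225) = 7225/622310926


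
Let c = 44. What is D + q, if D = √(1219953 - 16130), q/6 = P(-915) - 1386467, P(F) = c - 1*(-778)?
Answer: -8313870 + √1203823 ≈ -8.3128e+6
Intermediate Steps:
P(F) = 822 (P(F) = 44 - 1*(-778) = 44 + 778 = 822)
q = -8313870 (q = 6*(822 - 1386467) = 6*(-1385645) = -8313870)
D = √1203823 ≈ 1097.2
D + q = √1203823 - 8313870 = -8313870 + √1203823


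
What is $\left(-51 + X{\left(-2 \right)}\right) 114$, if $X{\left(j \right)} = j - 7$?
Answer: $-6840$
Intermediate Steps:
$X{\left(j \right)} = -7 + j$ ($X{\left(j \right)} = j - 7 = -7 + j$)
$\left(-51 + X{\left(-2 \right)}\right) 114 = \left(-51 - 9\right) 114 = \left(-60\right) 114 = -6840$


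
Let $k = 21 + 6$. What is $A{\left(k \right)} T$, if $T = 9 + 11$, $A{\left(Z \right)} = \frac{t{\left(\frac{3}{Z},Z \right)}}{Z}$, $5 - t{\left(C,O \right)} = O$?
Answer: $- \frac{440}{27} \approx -16.296$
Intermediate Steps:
$t{\left(C,O \right)} = 5 - O$
$k = 27$
$A{\left(Z \right)} = \frac{5 - Z}{Z}$
$T = 20$
$A{\left(k \right)} T = \frac{5 - 27}{27} \cdot 20 = \frac{1}{27} \left(-22\right) 20 = \left(- \frac{22}{27}\right) 20 = - \frac{440}{27}$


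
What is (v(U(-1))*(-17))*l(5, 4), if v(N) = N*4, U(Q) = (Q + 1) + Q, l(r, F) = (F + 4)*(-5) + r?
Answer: -2380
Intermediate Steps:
l(r, F) = -20 + r - 5*F (l(r, F) = (4 + F)*(-5) + r = (-20 - 5*F) + r = -20 + r - 5*F)
U(Q) = 1 + 2*Q (U(Q) = (1 + Q) + Q = 1 + 2*Q)
v(N) = 4*N
(v(U(-1))*(-17))*l(5, 4) = ((4*(1 + 2*(-1)))*(-17))*(-20 + 5 - 5*4) = ((4*(1 - 2))*(-17))*(-20 + 5 - 20) = ((4*(-1))*(-17))*(-35) = -4*(-17)*(-35) = 68*(-35) = -2380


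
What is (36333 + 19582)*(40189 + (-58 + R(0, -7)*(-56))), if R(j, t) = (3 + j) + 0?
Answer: 2234531145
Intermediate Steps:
R(j, t) = 3 + j
(36333 + 19582)*(40189 + (-58 + R(0, -7)*(-56))) = (36333 + 19582)*(40189 + (-58 + (3 + 0)*(-56))) = 55915*(40189 + (-58 + 3*(-56))) = 55915*(40189 + (-58 - 168)) = 55915*(40189 - 226) = 55915*39963 = 2234531145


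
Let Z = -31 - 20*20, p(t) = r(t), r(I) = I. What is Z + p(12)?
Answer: -419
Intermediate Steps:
p(t) = t
Z = -431 (Z = -31 - 400 = -431)
Z + p(12) = -431 + 12 = -419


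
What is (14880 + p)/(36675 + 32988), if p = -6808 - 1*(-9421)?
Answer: 5831/23221 ≈ 0.25111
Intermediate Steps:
p = 2613 (p = -6808 + 9421 = 2613)
(14880 + p)/(36675 + 32988) = (14880 + 2613)/(36675 + 32988) = 17493/69663 = 17493*(1/69663) = 5831/23221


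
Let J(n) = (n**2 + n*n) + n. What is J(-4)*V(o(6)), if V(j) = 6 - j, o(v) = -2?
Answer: 224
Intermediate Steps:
J(n) = n + 2*n**2 (J(n) = (n**2 + n**2) + n = 2*n**2 + n = n + 2*n**2)
J(-4)*V(o(6)) = (-4*(1 + 2*(-4)))*(6 - 1*(-2)) = (-4*(1 - 8))*(6 + 2) = -4*(-7)*8 = 28*8 = 224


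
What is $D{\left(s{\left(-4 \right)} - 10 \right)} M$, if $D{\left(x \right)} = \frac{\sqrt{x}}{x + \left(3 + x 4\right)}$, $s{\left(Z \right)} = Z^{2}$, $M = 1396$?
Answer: $\frac{1396 \sqrt{6}}{33} \approx 103.62$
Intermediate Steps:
$D{\left(x \right)} = \frac{\sqrt{x}}{3 + 5 x}$ ($D{\left(x \right)} = \frac{\sqrt{x}}{x + \left(3 + 4 x\right)} = \frac{\sqrt{x}}{3 + 5 x}$)
$D{\left(s{\left(-4 \right)} - 10 \right)} M = \frac{\sqrt{\left(-4\right)^{2} - 10}}{3 + 5 \left(\left(-4\right)^{2} - 10\right)} 1396 = \frac{\sqrt{16 - 10}}{3 + 5 \left(16 - 10\right)} 1396 = \frac{\sqrt{6}}{3 + 5 \cdot 6} \cdot 1396 = \frac{\sqrt{6}}{3 + 30} \cdot 1396 = \frac{\sqrt{6}}{33} \cdot 1396 = \frac{1396 \sqrt{6}}{33}$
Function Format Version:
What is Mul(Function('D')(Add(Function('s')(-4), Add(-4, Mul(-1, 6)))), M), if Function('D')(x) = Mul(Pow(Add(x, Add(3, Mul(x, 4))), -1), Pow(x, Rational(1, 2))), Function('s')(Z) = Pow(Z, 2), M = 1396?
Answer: Mul(Rational(1396, 33), Pow(6, Rational(1, 2))) ≈ 103.62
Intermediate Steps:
Function('D')(x) = Mul(Pow(x, Rational(1, 2)), Pow(Add(3, Mul(5, x)), -1)) (Function('D')(x) = Mul(Pow(Add(x, Add(3, Mul(4, x))), -1), Pow(x, Rational(1, 2))) = Mul(Pow(Add(3, Mul(5, x)), -1), Pow(x, Rational(1, 2))) = Mul(Pow(x, Rational(1, 2)), Pow(Add(3, Mul(5, x)), -1)))
Mul(Function('D')(Add(Function('s')(-4), Add(-4, Mul(-1, 6)))), M) = Mul(Mul(Pow(Add(Pow(-4, 2), Add(-4, Mul(-1, 6))), Rational(1, 2)), Pow(Add(3, Mul(5, Add(Pow(-4, 2), Add(-4, Mul(-1, 6))))), -1)), 1396) = Mul(Mul(Pow(Add(16, Add(-4, -6)), Rational(1, 2)), Pow(Add(3, Mul(5, Add(16, Add(-4, -6)))), -1)), 1396) = Mul(Mul(Pow(Add(16, -10), Rational(1, 2)), Pow(Add(3, Mul(5, Add(16, -10))), -1)), 1396) = Mul(Mul(Pow(6, Rational(1, 2)), Pow(Add(3, Mul(5, 6)), -1)), 1396) = Mul(Mul(Pow(6, Rational(1, 2)), Pow(Add(3, 30), -1)), 1396) = Mul(Mul(Pow(6, Rational(1, 2)), Pow(33, -1)), 1396) = Mul(Mul(Pow(6, Rational(1, 2)), Rational(1, 33)), 1396) = Mul(Mul(Rational(1, 33), Pow(6, Rational(1, 2))), 1396) = Mul(Rational(1396, 33), Pow(6, Rational(1, 2)))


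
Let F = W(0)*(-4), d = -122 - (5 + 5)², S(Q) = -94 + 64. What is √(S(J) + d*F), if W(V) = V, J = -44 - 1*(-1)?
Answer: I*√30 ≈ 5.4772*I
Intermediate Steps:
J = -43 (J = -44 + 1 = -43)
S(Q) = -30
d = -222 (d = -122 - 1*10² = -122 - 1*100 = -122 - 100 = -222)
F = 0 (F = 0*(-4) = 0)
√(S(J) + d*F) = √(-30 - 222*0) = √(-30 + 0) = √(-30) = I*√30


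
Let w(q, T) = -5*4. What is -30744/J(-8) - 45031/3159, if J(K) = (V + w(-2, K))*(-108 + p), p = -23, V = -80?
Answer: -171756599/10345725 ≈ -16.602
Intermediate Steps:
w(q, T) = -20
J(K) = 13100 (J(K) = (-80 - 20)*(-108 - 23) = -100*(-131) = 13100)
-30744/J(-8) - 45031/3159 = -30744/13100 - 45031/3159 = -30744*1/13100 - 45031*1/3159 = -7686/3275 - 45031/3159 = -171756599/10345725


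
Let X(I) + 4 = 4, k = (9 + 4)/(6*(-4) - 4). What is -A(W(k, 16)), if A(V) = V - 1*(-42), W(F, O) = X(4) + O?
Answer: -58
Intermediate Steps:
k = -13/28 (k = 13/(-24 - 4) = 13/(-28) = 13*(-1/28) = -13/28 ≈ -0.46429)
X(I) = 0 (X(I) = -4 + 4 = 0)
W(F, O) = O (W(F, O) = 0 + O = O)
A(V) = 42 + V (A(V) = V + 42 = 42 + V)
-A(W(k, 16)) = -(42 + 16) = -1*58 = -58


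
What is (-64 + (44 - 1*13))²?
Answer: 1089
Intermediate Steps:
(-64 + (44 - 1*13))² = (-64 + (44 - 13))² = (-64 + 31)² = (-33)² = 1089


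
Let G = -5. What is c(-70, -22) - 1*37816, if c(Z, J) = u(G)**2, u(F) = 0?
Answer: -37816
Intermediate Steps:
c(Z, J) = 0 (c(Z, J) = 0**2 = 0)
c(-70, -22) - 1*37816 = 0 - 1*37816 = 0 - 37816 = -37816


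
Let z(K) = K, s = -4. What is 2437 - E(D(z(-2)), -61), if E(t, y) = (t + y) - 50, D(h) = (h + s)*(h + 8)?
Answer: 2584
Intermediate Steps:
D(h) = (-4 + h)*(8 + h) (D(h) = (h - 4)*(h + 8) = (-4 + h)*(8 + h))
E(t, y) = -50 + t + y
2437 - E(D(z(-2)), -61) = 2437 - (-50 + (-32 + (-2)² + 4*(-2)) - 61) = 2437 - (-50 + (-32 + 4 - 8) - 61) = 2437 - (-50 - 36 - 61) = 2437 - 1*(-147) = 2437 + 147 = 2584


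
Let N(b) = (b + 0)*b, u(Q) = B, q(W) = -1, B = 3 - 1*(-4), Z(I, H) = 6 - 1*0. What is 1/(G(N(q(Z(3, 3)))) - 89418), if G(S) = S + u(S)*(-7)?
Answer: -1/89466 ≈ -1.1177e-5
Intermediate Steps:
Z(I, H) = 6 (Z(I, H) = 6 + 0 = 6)
B = 7 (B = 3 + 4 = 7)
u(Q) = 7
N(b) = b² (N(b) = b*b = b²)
G(S) = -49 + S (G(S) = S + 7*(-7) = S - 49 = -49 + S)
1/(G(N(q(Z(3, 3)))) - 89418) = 1/((-49 + (-1)²) - 89418) = 1/((-49 + 1) - 89418) = 1/(-48 - 89418) = 1/(-89466) = -1/89466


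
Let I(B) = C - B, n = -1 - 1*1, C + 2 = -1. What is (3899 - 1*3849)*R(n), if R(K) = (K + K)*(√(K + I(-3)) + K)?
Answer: 400 - 200*I*√2 ≈ 400.0 - 282.84*I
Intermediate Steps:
C = -3 (C = -2 - 1 = -3)
n = -2 (n = -1 - 1 = -2)
I(B) = -3 - B
R(K) = 2*K*(K + √K) (R(K) = (K + K)*(√(K + (-3 - 1*(-3))) + K) = (2*K)*(√(K + (-3 + 3)) + K) = (2*K)*(√(K + 0) + K) = (2*K)*(√K + K) = (2*K)*(K + √K) = 2*K*(K + √K))
(3899 - 1*3849)*R(n) = (3899 - 1*3849)*(2*(-2)*(-2 + √(-2))) = (3899 - 3849)*(2*(-2)*(-2 + I*√2)) = 50*(8 - 4*I*√2) = 400 - 200*I*√2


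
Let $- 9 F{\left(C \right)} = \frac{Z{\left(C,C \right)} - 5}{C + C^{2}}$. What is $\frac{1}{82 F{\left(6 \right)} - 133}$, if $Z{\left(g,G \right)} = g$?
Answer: $- \frac{189}{25178} \approx -0.0075065$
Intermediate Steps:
$F{\left(C \right)} = - \frac{-5 + C}{9 \left(C + C^{2}\right)}$ ($F{\left(C \right)} = - \frac{\left(C - 5\right) \frac{1}{C + C^{2}}}{9} = - \frac{\left(-5 + C\right) \frac{1}{C + C^{2}}}{9} = - \frac{\frac{1}{C + C^{2}} \left(-5 + C\right)}{9} = - \frac{-5 + C}{9 \left(C + C^{2}\right)}$)
$\frac{1}{82 F{\left(6 \right)} - 133} = \frac{1}{82 \frac{5 - 6}{9 \cdot 6 \left(1 + 6\right)} - 133} = \frac{1}{82 \cdot \frac{1}{9} \cdot \frac{1}{6} \cdot \frac{1}{7} \left(5 - 6\right) - 133} = \frac{1}{82 \cdot \frac{1}{9} \cdot \frac{1}{6} \cdot \frac{1}{7} \left(-1\right) - 133} = \frac{1}{82 \left(- \frac{1}{378}\right) - 133} = \frac{1}{- \frac{41}{189} - 133} = \frac{1}{- \frac{25178}{189}} = - \frac{189}{25178}$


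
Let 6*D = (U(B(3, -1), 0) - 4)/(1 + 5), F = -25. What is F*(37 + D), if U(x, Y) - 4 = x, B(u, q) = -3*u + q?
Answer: -16525/18 ≈ -918.06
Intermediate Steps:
B(u, q) = q - 3*u
U(x, Y) = 4 + x
D = -5/18 (D = (((4 + (-1 - 3*3)) - 4)/(1 + 5))/6 = (((4 + (-1 - 9)) - 4)/6)/6 = (((4 - 10) - 4)*(⅙))/6 = ((-6 - 4)*(⅙))/6 = (-10*⅙)/6 = (⅙)*(-5/3) = -5/18 ≈ -0.27778)
F*(37 + D) = -25*(37 - 5/18) = -25*661/18 = -16525/18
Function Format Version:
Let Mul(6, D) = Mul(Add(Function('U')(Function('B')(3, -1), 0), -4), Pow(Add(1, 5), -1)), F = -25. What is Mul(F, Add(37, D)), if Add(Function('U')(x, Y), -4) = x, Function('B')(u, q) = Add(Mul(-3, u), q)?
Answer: Rational(-16525, 18) ≈ -918.06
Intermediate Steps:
Function('B')(u, q) = Add(q, Mul(-3, u))
Function('U')(x, Y) = Add(4, x)
D = Rational(-5, 18) (D = Mul(Rational(1, 6), Mul(Add(Add(4, Add(-1, Mul(-3, 3))), -4), Pow(Add(1, 5), -1))) = Mul(Rational(1, 6), Mul(Add(Add(4, Add(-1, -9)), -4), Pow(6, -1))) = Mul(Rational(1, 6), Mul(Add(Add(4, -10), -4), Rational(1, 6))) = Mul(Rational(1, 6), Mul(Add(-6, -4), Rational(1, 6))) = Mul(Rational(1, 6), Mul(-10, Rational(1, 6))) = Mul(Rational(1, 6), Rational(-5, 3)) = Rational(-5, 18) ≈ -0.27778)
Mul(F, Add(37, D)) = Mul(-25, Add(37, Rational(-5, 18))) = Mul(-25, Rational(661, 18)) = Rational(-16525, 18)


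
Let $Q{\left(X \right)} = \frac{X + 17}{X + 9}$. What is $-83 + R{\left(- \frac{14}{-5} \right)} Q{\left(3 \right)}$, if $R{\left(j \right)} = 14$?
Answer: $- \frac{179}{3} \approx -59.667$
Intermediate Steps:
$Q{\left(X \right)} = \frac{17 + X}{9 + X}$
$-83 + R{\left(- \frac{14}{-5} \right)} Q{\left(3 \right)} = -83 + 14 \frac{17 + 3}{9 + 3} = -83 + 14 \cdot \frac{1}{12} \cdot 20 = -83 + 14 \cdot \frac{5}{3} = -83 + \frac{70}{3} = - \frac{179}{3}$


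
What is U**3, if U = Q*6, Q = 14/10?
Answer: 74088/125 ≈ 592.70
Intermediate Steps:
Q = 7/5 (Q = 14*(1/10) = 7/5 ≈ 1.4000)
U = 42/5 (U = (7/5)*6 = 42/5 ≈ 8.4000)
U**3 = (42/5)**3 = 74088/125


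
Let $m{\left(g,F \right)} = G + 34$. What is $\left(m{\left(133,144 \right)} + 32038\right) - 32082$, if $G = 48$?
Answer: $38$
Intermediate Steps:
$m{\left(g,F \right)} = 82$ ($m{\left(g,F \right)} = 48 + 34 = 82$)
$\left(m{\left(133,144 \right)} + 32038\right) - 32082 = \left(82 + 32038\right) - 32082 = 32120 - 32082 = 38$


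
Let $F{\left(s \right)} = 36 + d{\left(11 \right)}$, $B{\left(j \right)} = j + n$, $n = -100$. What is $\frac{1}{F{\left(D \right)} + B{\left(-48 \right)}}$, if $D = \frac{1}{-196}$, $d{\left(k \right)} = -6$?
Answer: $- \frac{1}{118} \approx -0.0084746$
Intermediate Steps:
$D = - \frac{1}{196} \approx -0.005102$
$B{\left(j \right)} = -100 + j$ ($B{\left(j \right)} = j - 100 = -100 + j$)
$F{\left(s \right)} = 30$ ($F{\left(s \right)} = 36 - 6 = 30$)
$\frac{1}{F{\left(D \right)} + B{\left(-48 \right)}} = \frac{1}{30 - 148} = \frac{1}{-118} = - \frac{1}{118}$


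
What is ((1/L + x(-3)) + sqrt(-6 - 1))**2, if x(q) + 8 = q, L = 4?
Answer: 1737/16 - 43*I*sqrt(7)/2 ≈ 108.56 - 56.884*I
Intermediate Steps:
x(q) = -8 + q
((1/L + x(-3)) + sqrt(-6 - 1))**2 = ((1/4 + (-8 - 3)) + sqrt(-6 - 1))**2 = ((1/4 - 11) + sqrt(-7))**2 = (-43/4 + I*sqrt(7))**2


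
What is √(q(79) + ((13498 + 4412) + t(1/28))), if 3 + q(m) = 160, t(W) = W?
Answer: √3541139/14 ≈ 134.41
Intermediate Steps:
q(m) = 157 (q(m) = -3 + 160 = 157)
√(q(79) + ((13498 + 4412) + t(1/28))) = √(157 + ((13498 + 4412) + 1/28)) = √(157 + (17910 + 1/28)) = √(157 + 501481/28) = √(505877/28) = √3541139/14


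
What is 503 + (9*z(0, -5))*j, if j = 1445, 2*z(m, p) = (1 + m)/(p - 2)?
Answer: -5963/14 ≈ -425.93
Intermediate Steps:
z(m, p) = (1 + m)/(2*(-2 + p)) (z(m, p) = ((1 + m)/(p - 2))/2 = ((1 + m)/(-2 + p))/2 = (1 + m)/(2*(-2 + p)))
503 + (9*z(0, -5))*j = 503 + (9*((1 + 0)/(2*(-2 - 5))))*1445 = 503 + (9*((½)*1/(-7)))*1445 = 503 + (9*((½)*(-⅐)*1))*1445 = 503 + (9*(-1/14))*1445 = 503 - 9/14*1445 = 503 - 13005/14 = -5963/14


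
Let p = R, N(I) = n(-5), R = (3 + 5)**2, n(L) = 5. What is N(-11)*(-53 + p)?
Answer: 55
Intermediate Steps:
R = 64 (R = 8**2 = 64)
N(I) = 5
p = 64
N(-11)*(-53 + p) = 5*(-53 + 64) = 5*11 = 55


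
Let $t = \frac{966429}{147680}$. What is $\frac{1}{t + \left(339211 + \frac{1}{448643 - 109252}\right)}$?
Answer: $\frac{3855481760}{1307847053864623} \approx 2.948 \cdot 10^{-6}$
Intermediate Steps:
$t = \frac{966429}{147680}$ ($t = 966429 \cdot \frac{1}{147680} = \frac{966429}{147680} \approx 6.5441$)
$\frac{1}{t + \left(339211 + \frac{1}{448643 - 109252}\right)} = \frac{1}{\frac{966429}{147680} + \left(339211 + \frac{1}{448643 - 109252}\right)} = \frac{1}{\frac{966429}{147680} + \left(339211 + \frac{1}{339391}\right)} = \frac{1}{\frac{966429}{147680} + \frac{115125160502}{339391}} = \frac{1}{\frac{1307847053864623}{3855481760}} = \frac{3855481760}{1307847053864623}$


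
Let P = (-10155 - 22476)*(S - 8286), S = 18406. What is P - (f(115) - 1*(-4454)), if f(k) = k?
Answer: -330230289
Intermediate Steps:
P = -330225720 (P = (-10155 - 22476)*(18406 - 8286) = -32631*10120 = -330225720)
P - (f(115) - 1*(-4454)) = -330225720 - (115 - 1*(-4454)) = -330225720 - (115 + 4454) = -330225720 - 1*4569 = -330225720 - 4569 = -330230289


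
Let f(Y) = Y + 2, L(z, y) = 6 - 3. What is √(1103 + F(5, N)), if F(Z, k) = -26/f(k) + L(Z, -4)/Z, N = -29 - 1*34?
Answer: 14*√523990/305 ≈ 33.227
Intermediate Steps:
L(z, y) = 3
f(Y) = 2 + Y
N = -63 (N = -29 - 34 = -63)
F(Z, k) = -26/(2 + k) + 3/Z
√(1103 + F(5, N)) = √(1103 + (-26/(2 - 63) + 3/5)) = √(1103 + (-26/(-61) + 3*(⅕))) = √(1103 + (-26*(-1/61) + ⅗)) = √(1103 + (26/61 + ⅗)) = √(1103 + 313/305) = √(336728/305) = 14*√523990/305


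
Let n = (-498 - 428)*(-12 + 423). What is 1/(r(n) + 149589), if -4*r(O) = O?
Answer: 2/489471 ≈ 4.0860e-6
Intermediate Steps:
n = -380586 (n = -926*411 = -380586)
r(O) = -O/4
1/(r(n) + 149589) = 1/(-¼*(-380586) + 149589) = 1/(190293/2 + 149589) = 1/(489471/2) = 2/489471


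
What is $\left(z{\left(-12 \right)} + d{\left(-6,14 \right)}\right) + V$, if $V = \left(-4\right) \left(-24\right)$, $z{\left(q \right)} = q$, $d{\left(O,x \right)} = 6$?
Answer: $90$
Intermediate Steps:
$V = 96$
$\left(z{\left(-12 \right)} + d{\left(-6,14 \right)}\right) + V = \left(-12 + 6\right) + 96 = -6 + 96 = 90$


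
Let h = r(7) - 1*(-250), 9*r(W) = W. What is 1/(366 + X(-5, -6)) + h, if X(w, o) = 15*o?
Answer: 207647/828 ≈ 250.78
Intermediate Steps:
r(W) = W/9
h = 2257/9 (h = (1/9)*7 - 1*(-250) = 7/9 + 250 = 2257/9 ≈ 250.78)
1/(366 + X(-5, -6)) + h = 1/(366 + 15*(-6)) + 2257/9 = 1/(366 - 90) + 2257/9 = 1/276 + 2257/9 = 207647/828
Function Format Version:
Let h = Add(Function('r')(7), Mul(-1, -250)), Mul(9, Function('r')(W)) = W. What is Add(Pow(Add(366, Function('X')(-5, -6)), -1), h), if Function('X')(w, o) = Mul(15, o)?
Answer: Rational(207647, 828) ≈ 250.78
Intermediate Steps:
Function('r')(W) = Mul(Rational(1, 9), W)
h = Rational(2257, 9) (h = Add(Mul(Rational(1, 9), 7), Mul(-1, -250)) = Add(Rational(7, 9), 250) = Rational(2257, 9) ≈ 250.78)
Add(Pow(Add(366, Function('X')(-5, -6)), -1), h) = Add(Pow(Add(366, Mul(15, -6)), -1), Rational(2257, 9)) = Add(Pow(Add(366, -90), -1), Rational(2257, 9)) = Add(Pow(276, -1), Rational(2257, 9)) = Add(Rational(1, 276), Rational(2257, 9)) = Rational(207647, 828)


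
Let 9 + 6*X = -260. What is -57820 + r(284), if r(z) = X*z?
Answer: -211658/3 ≈ -70553.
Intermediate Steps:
X = -269/6 (X = -3/2 + (⅙)*(-260) = -3/2 - 130/3 = -269/6 ≈ -44.833)
r(z) = -269*z/6
-57820 + r(284) = -57820 - 269/6*284 = -57820 - 38198/3 = -211658/3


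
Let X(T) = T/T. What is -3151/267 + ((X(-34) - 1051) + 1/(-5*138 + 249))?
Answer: -41674736/39249 ≈ -1061.8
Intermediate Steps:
X(T) = 1
-3151/267 + ((X(-34) - 1051) + 1/(-5*138 + 249)) = -3151/267 + ((1 - 1051) + 1/(-5*138 + 249)) = -3151*1/267 + (-1050 + 1/(-690 + 249)) = -3151/267 + (-1050 + 1/(-441)) = -3151/267 + (-1050 - 1/441) = -3151/267 - 463051/441 = -41674736/39249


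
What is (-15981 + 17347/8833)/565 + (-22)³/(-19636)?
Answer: -61780457804/2227188755 ≈ -27.739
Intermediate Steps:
(-15981 + 17347/8833)/565 + (-22)³/(-19636) = (-15981 + 17347*(1/8833))*(1/565) - 10648*(-1/19636) = (-15981 + 1577/803)*(1/565) + 2662/4909 = -12831166/803*1/565 + 2662/4909 = -12831166/453695 + 2662/4909 = -61780457804/2227188755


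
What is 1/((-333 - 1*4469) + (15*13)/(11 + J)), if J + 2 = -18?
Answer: -3/14471 ≈ -0.00020731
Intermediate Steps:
J = -20 (J = -2 - 18 = -20)
1/((-333 - 1*4469) + (15*13)/(11 + J)) = 1/((-333 - 1*4469) + (15*13)/(11 - 20)) = 1/((-333 - 4469) + 195/(-9)) = 1/(-4802 + 195*(-⅑)) = 1/(-4802 - 65/3) = 1/(-14471/3) = -3/14471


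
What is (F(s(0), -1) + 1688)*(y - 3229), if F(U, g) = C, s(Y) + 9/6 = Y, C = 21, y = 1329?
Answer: -3247100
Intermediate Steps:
s(Y) = -3/2 + Y
F(U, g) = 21
(F(s(0), -1) + 1688)*(y - 3229) = (21 + 1688)*(1329 - 3229) = 1709*(-1900) = -3247100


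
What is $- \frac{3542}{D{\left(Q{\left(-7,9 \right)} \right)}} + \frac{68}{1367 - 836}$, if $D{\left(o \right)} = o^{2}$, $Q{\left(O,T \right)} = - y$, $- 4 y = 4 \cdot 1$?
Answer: $- \frac{1880734}{531} \approx -3541.9$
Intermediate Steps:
$y = -1$ ($y = - \frac{4 \cdot 1}{4} = \left(- \frac{1}{4}\right) 4 = -1$)
$Q{\left(O,T \right)} = 1$ ($Q{\left(O,T \right)} = \left(-1\right) \left(-1\right) = 1$)
$- \frac{3542}{D{\left(Q{\left(-7,9 \right)} \right)}} + \frac{68}{1367 - 836} = - \frac{3542}{1^{2}} + \frac{68}{1367 - 836} = - \frac{3542}{1} + \frac{68}{1367 - 836} = \left(-3542\right) 1 + \frac{68}{531} = -3542 + 68 \cdot \frac{1}{531} = -3542 + \frac{68}{531} = - \frac{1880734}{531}$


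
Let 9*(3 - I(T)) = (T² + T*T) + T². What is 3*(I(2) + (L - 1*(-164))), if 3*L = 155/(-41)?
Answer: 20222/41 ≈ 493.22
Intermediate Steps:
I(T) = 3 - T²/3 (I(T) = 3 - ((T² + T*T) + T²)/9 = 3 - ((T² + T²) + T²)/9 = 3 - (2*T² + T²)/9 = 3 - T²/3)
L = -155/123 (L = (155/(-41))/3 = (155*(-1/41))/3 = (⅓)*(-155/41) = -155/123 ≈ -1.2602)
3*(I(2) + (L - 1*(-164))) = 3*((3 - ⅓*2²) + (-155/123 - 1*(-164))) = 3*((3 - ⅓*4) + (-155/123 + 164)) = 3*((3 - 4/3) + 20017/123) = 3*(5/3 + 20017/123) = 3*(20222/123) = 20222/41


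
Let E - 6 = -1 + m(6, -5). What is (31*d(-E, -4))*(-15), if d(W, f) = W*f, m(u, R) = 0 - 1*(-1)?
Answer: -11160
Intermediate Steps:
m(u, R) = 1 (m(u, R) = 0 + 1 = 1)
E = 6 (E = 6 + (-1 + 1) = 6 + 0 = 6)
(31*d(-E, -4))*(-15) = (31*(-1*6*(-4)))*(-15) = (31*(-6*(-4)))*(-15) = (31*24)*(-15) = 744*(-15) = -11160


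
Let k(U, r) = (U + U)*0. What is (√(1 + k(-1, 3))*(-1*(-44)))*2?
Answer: 88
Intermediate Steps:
k(U, r) = 0 (k(U, r) = (2*U)*0 = 0)
(√(1 + k(-1, 3))*(-1*(-44)))*2 = (√(1 + 0)*(-1*(-44)))*2 = (√1*44)*2 = (1*44)*2 = 44*2 = 88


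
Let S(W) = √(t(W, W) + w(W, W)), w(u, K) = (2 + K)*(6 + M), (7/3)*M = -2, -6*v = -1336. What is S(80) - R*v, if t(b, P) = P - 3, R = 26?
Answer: -17368/3 + √24437/7 ≈ -5767.0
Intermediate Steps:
v = 668/3 (v = -⅙*(-1336) = 668/3 ≈ 222.67)
M = -6/7 (M = (3/7)*(-2) = -6/7 ≈ -0.85714)
w(u, K) = 72/7 + 36*K/7 (w(u, K) = (2 + K)*(6 - 6/7) = (2 + K)*(36/7) = 72/7 + 36*K/7)
t(b, P) = -3 + P
S(W) = √(51/7 + 43*W/7) (S(W) = √((-3 + W) + (72/7 + 36*W/7)) = √(51/7 + 43*W/7))
S(80) - R*v = √(357 + 301*80)/7 - 26*668/3 = √(357 + 24080)/7 - 1*17368/3 = √24437/7 - 17368/3 = -17368/3 + √24437/7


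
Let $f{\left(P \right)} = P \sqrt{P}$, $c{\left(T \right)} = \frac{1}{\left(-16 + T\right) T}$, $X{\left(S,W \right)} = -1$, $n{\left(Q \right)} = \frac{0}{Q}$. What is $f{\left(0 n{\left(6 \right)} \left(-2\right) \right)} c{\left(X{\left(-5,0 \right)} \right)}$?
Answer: $0$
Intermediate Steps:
$n{\left(Q \right)} = 0$
$c{\left(T \right)} = \frac{1}{T \left(-16 + T\right)}$
$f{\left(P \right)} = P^{\frac{3}{2}}$
$f{\left(0 n{\left(6 \right)} \left(-2\right) \right)} c{\left(X{\left(-5,0 \right)} \right)} = \left(0 \cdot 0 \left(-2\right)\right)^{\frac{3}{2}} \frac{1}{\left(-1\right) \left(-16 - 1\right)} = \left(0 \left(-2\right)\right)^{\frac{3}{2}} \left(- \frac{1}{-17}\right) = 0^{\frac{3}{2}} \left(\left(-1\right) \left(- \frac{1}{17}\right)\right) = 0 \cdot \frac{1}{17} = 0$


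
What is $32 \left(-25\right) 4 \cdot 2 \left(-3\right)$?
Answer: $19200$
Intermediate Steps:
$32 \left(-25\right) 4 \cdot 2 \left(-3\right) = - 800 \cdot 8 \left(-3\right) = \left(-800\right) \left(-24\right) = 19200$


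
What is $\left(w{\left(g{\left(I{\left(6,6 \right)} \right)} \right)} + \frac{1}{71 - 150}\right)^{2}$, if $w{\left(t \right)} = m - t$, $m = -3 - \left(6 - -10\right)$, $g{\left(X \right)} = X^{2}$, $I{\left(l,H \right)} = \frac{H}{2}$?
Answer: $\frac{4897369}{6241} \approx 784.71$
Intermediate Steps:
$I{\left(l,H \right)} = \frac{H}{2}$ ($I{\left(l,H \right)} = H \frac{1}{2} = \frac{H}{2}$)
$m = -19$ ($m = -3 - \left(6 + 10\right) = -3 - 16 = -19$)
$w{\left(t \right)} = -19 - t$
$\left(w{\left(g{\left(I{\left(6,6 \right)} \right)} \right)} + \frac{1}{71 - 150}\right)^{2} = \left(\left(-19 - \left(\frac{1}{2} \cdot 6\right)^{2}\right) + \frac{1}{71 - 150}\right)^{2} = \left(\left(-19 - 3^{2}\right) + \frac{1}{-79}\right)^{2} = \left(\left(-19 - 9\right) - \frac{1}{79}\right)^{2} = \left(-28 - \frac{1}{79}\right)^{2} = \left(- \frac{2213}{79}\right)^{2} = \frac{4897369}{6241}$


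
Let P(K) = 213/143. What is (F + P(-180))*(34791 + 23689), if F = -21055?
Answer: -176062928960/143 ≈ -1.2312e+9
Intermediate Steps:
P(K) = 213/143 (P(K) = 213*(1/143) = 213/143)
(F + P(-180))*(34791 + 23689) = (-21055 + 213/143)*(34791 + 23689) = -3010652/143*58480 = -176062928960/143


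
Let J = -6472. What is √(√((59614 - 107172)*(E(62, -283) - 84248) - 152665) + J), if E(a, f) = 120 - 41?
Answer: √(-6472 + √4002756637) ≈ 238.32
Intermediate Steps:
E(a, f) = 79
√(√((59614 - 107172)*(E(62, -283) - 84248) - 152665) + J) = √(√((59614 - 107172)*(79 - 84248) - 152665) - 6472) = √(√(-47558*(-84169) - 152665) - 6472) = √(√(4002909302 - 152665) - 6472) = √(√4002756637 - 6472) = √(-6472 + √4002756637)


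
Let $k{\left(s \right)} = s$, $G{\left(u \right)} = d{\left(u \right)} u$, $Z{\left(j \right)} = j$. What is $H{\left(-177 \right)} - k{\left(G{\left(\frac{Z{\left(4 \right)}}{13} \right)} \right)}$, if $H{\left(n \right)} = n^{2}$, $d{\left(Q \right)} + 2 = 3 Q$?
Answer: $\frac{5294657}{169} \approx 31329.0$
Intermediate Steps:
$d{\left(Q \right)} = -2 + 3 Q$
$G{\left(u \right)} = u \left(-2 + 3 u\right)$ ($G{\left(u \right)} = \left(-2 + 3 u\right) u = u \left(-2 + 3 u\right)$)
$H{\left(-177 \right)} - k{\left(G{\left(\frac{Z{\left(4 \right)}}{13} \right)} \right)} = \left(-177\right)^{2} - \frac{4}{13} \left(-2 + 3 \cdot \frac{4}{13}\right) = 31329 - 4 \cdot \frac{1}{13} \left(-2 + 3 \cdot 4 \cdot \frac{1}{13}\right) = 31329 - \frac{4 \left(-2 + 3 \cdot \frac{4}{13}\right)}{13} = 31329 - \frac{4 \left(-2 + \frac{12}{13}\right)}{13} = 31329 - \frac{4}{13} \left(- \frac{14}{13}\right) = 31329 - - \frac{56}{169} = 31329 + \frac{56}{169} = \frac{5294657}{169}$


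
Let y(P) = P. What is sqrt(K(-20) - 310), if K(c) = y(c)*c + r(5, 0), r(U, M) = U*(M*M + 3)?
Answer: sqrt(105) ≈ 10.247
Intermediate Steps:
r(U, M) = U*(3 + M**2) (r(U, M) = U*(M**2 + 3) = U*(3 + M**2))
K(c) = 15 + c**2 (K(c) = c*c + 5*(3 + 0**2) = c**2 + 5*(3 + 0) = c**2 + 5*3 = c**2 + 15 = 15 + c**2)
sqrt(K(-20) - 310) = sqrt((15 + (-20)**2) - 310) = sqrt((15 + 400) - 310) = sqrt(415 - 310) = sqrt(105)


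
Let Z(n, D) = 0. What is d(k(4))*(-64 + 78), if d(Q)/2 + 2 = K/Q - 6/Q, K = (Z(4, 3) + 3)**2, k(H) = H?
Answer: -35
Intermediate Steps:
K = 9 (K = (0 + 3)**2 = 3**2 = 9)
d(Q) = -4 + 6/Q (d(Q) = -4 + 2*(9/Q - 6/Q) = -4 + 2*(3/Q) = -4 + 6/Q)
d(k(4))*(-64 + 78) = (-4 + 6/4)*(-64 + 78) = (-4 + 6*(1/4))*14 = (-4 + 3/2)*14 = -5/2*14 = -35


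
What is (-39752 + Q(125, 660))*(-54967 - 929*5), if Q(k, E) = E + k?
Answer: 2322900804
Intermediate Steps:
(-39752 + Q(125, 660))*(-54967 - 929*5) = (-39752 + (660 + 125))*(-54967 - 929*5) = (-39752 + 785)*(-54967 - 4645) = -38967*(-59612) = 2322900804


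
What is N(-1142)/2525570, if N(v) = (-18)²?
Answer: 162/1262785 ≈ 0.00012829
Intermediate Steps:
N(v) = 324
N(-1142)/2525570 = 324/2525570 = 324*(1/2525570) = 162/1262785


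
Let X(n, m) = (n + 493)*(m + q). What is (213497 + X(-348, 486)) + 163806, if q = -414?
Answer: 387743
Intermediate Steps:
X(n, m) = (-414 + m)*(493 + n) (X(n, m) = (n + 493)*(m - 414) = (493 + n)*(-414 + m) = (-414 + m)*(493 + n))
(213497 + X(-348, 486)) + 163806 = (213497 + (-204102 - 414*(-348) + 493*486 + 486*(-348))) + 163806 = (213497 + (-204102 + 144072 + 239598 - 169128)) + 163806 = (213497 + 10440) + 163806 = 223937 + 163806 = 387743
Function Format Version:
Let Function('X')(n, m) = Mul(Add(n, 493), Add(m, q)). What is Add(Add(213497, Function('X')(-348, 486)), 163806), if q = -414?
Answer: 387743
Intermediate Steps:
Function('X')(n, m) = Mul(Add(-414, m), Add(493, n)) (Function('X')(n, m) = Mul(Add(n, 493), Add(m, -414)) = Mul(Add(493, n), Add(-414, m)) = Mul(Add(-414, m), Add(493, n)))
Add(Add(213497, Function('X')(-348, 486)), 163806) = Add(Add(213497, Add(-204102, Mul(-414, -348), Mul(493, 486), Mul(486, -348))), 163806) = Add(Add(213497, Add(-204102, 144072, 239598, -169128)), 163806) = Add(Add(213497, 10440), 163806) = Add(223937, 163806) = 387743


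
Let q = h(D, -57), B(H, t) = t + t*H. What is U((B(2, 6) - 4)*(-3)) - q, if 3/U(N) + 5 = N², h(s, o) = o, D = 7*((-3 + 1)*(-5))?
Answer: 100266/1759 ≈ 57.002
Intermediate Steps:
B(H, t) = t + H*t
D = 70 (D = 7*(-2*(-5)) = 7*10 = 70)
q = -57
U(N) = 3/(-5 + N²)
U((B(2, 6) - 4)*(-3)) - q = 3/(-5 + ((6*(1 + 2) - 4)*(-3))²) - 1*(-57) = 3/(-5 + ((6*3 - 4)*(-3))²) + 57 = 3/(-5 + ((18 - 4)*(-3))²) + 57 = 3/(-5 + (14*(-3))²) + 57 = 3/(-5 + (-42)²) + 57 = 3/(-5 + 1764) + 57 = 3/1759 + 57 = 100266/1759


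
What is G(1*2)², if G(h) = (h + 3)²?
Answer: 625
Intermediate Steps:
G(h) = (3 + h)²
G(1*2)² = ((3 + 1*2)²)² = ((3 + 2)²)² = (5²)² = 25² = 625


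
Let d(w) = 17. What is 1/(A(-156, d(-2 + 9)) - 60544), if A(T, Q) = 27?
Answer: -1/60517 ≈ -1.6524e-5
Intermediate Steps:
1/(A(-156, d(-2 + 9)) - 60544) = 1/(27 - 60544) = 1/(-60517) = -1/60517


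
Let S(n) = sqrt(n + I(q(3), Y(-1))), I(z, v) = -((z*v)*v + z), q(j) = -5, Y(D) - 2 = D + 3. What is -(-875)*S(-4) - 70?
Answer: 7805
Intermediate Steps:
Y(D) = 5 + D (Y(D) = 2 + (D + 3) = 2 + (3 + D) = 5 + D)
I(z, v) = -z - z*v**2 (I(z, v) = -((v*z)*v + z) = -(z*v**2 + z) = -(z + z*v**2) = -z - z*v**2)
S(n) = sqrt(85 + n) (S(n) = sqrt(n - 1*(-5)*(1 + (5 - 1)**2)) = sqrt(n - 1*(-5)*(1 + 4**2)) = sqrt(n - 1*(-5)*(1 + 16)) = sqrt(n - 1*(-5)*17) = sqrt(n + 85) = sqrt(85 + n))
-(-875)*S(-4) - 70 = -(-875)*sqrt(85 - 4) - 70 = -(-875)*sqrt(81) - 70 = -(-875)*9 - 70 = -125*(-63) - 70 = 7875 - 70 = 7805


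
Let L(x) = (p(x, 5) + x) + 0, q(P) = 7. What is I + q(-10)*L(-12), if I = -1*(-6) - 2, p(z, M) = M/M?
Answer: -73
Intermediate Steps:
p(z, M) = 1
I = 4 (I = 6 - 2 = 4)
L(x) = 1 + x (L(x) = (1 + x) + 0 = 1 + x)
I + q(-10)*L(-12) = 4 + 7*(1 - 12) = 4 + 7*(-11) = 4 - 77 = -73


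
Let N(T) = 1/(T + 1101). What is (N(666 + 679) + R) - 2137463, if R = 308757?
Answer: -4473014875/2446 ≈ -1.8287e+6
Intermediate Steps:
N(T) = 1/(1101 + T)
(N(666 + 679) + R) - 2137463 = (1/(1101 + (666 + 679)) + 308757) - 2137463 = (1/(1101 + 1345) + 308757) - 2137463 = (1/2446 + 308757) - 2137463 = 755219623/2446 - 2137463 = -4473014875/2446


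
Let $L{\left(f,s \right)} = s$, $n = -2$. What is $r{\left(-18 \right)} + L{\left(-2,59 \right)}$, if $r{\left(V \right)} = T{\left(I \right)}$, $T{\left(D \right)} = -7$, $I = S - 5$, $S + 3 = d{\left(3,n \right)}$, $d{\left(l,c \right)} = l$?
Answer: $52$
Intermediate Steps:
$S = 0$ ($S = -3 + 3 = 0$)
$I = -5$ ($I = 0 - 5 = -5$)
$r{\left(V \right)} = -7$
$r{\left(-18 \right)} + L{\left(-2,59 \right)} = -7 + 59 = 52$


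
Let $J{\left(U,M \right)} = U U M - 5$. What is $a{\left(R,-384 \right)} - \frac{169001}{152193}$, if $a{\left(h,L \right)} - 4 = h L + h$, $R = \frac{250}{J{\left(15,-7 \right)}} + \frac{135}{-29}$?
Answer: $\frac{1287599194267}{697348326} \approx 1846.4$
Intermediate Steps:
$J{\left(U,M \right)} = -5 + M U^{2}$ ($J{\left(U,M \right)} = U^{2} M - 5 = M U^{2} - 5 = -5 + M U^{2}$)
$R = - \frac{22055}{4582}$ ($R = \frac{250}{-5 - 7 \cdot 15^{2}} + \frac{135}{-29} = \frac{250}{-5 - 1575} + 135 \left(- \frac{1}{29}\right) = \frac{250}{-5 - 1575} - \frac{135}{29} = \frac{250}{-1580} - \frac{135}{29} = 250 \left(- \frac{1}{1580}\right) - \frac{135}{29} = - \frac{25}{158} - \frac{135}{29} = - \frac{22055}{4582} \approx -4.8134$)
$a{\left(h,L \right)} = 4 + h + L h$ ($a{\left(h,L \right)} = 4 + \left(h L + h\right) = 4 + \left(L h + h\right) = 4 + \left(h + L h\right) = 4 + h + L h$)
$a{\left(R,-384 \right)} - \frac{169001}{152193} = \left(4 - \frac{22055}{4582} - - \frac{4234560}{2291}\right) - \frac{169001}{152193} = \left(4 - \frac{22055}{4582} + \frac{4234560}{2291}\right) - 169001 \cdot \frac{1}{152193} = \frac{8465393}{4582} - \frac{169001}{152193} = \frac{1287599194267}{697348326}$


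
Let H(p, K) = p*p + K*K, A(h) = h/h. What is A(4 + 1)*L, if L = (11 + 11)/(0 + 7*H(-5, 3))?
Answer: 11/119 ≈ 0.092437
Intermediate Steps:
A(h) = 1
H(p, K) = K² + p² (H(p, K) = p² + K² = K² + p²)
L = 11/119 (L = (11 + 11)/(0 + 7*(3² + (-5)²)) = 22/(0 + 7*(9 + 25)) = 22/(0 + 7*34) = 22/(0 + 238) = 22/238 = 22*(1/238) = 11/119 ≈ 0.092437)
A(4 + 1)*L = 1*(11/119) = 11/119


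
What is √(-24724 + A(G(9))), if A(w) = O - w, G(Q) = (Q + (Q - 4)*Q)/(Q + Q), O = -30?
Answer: I*√24757 ≈ 157.34*I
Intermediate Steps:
G(Q) = (Q + Q*(-4 + Q))/(2*Q) (G(Q) = (Q + (-4 + Q)*Q)/((2*Q)) = (Q + Q*(-4 + Q))*(1/(2*Q)) = (Q + Q*(-4 + Q))/(2*Q))
A(w) = -30 - w
√(-24724 + A(G(9))) = √(-24724 + (-30 - (-3/2 + (½)*9))) = √(-24724 + (-30 - (-3/2 + 9/2))) = √(-24724 + (-30 - 1*3)) = √(-24724 + (-30 - 3)) = √(-24724 - 33) = √(-24757) = I*√24757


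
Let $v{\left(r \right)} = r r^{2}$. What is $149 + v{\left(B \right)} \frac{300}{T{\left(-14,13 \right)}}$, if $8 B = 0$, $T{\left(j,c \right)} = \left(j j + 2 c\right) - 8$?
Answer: $149$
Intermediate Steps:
$T{\left(j,c \right)} = -8 + j^{2} + 2 c$ ($T{\left(j,c \right)} = \left(j^{2} + 2 c\right) - 8 = -8 + j^{2} + 2 c$)
$B = 0$ ($B = \frac{1}{8} \cdot 0 = 0$)
$v{\left(r \right)} = r^{3}$
$149 + v{\left(B \right)} \frac{300}{T{\left(-14,13 \right)}} = 149 + 0^{3} \frac{300}{-8 + \left(-14\right)^{2} + 2 \cdot 13} = 149 + 0 \frac{300}{-8 + 196 + 26} = 149 + 0 \cdot \frac{300}{214} = 149 + 0 \cdot 300 \cdot \frac{1}{214} = 149 + 0 \cdot \frac{150}{107} = 149 + 0 = 149$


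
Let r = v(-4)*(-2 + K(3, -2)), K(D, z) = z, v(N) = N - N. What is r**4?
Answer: 0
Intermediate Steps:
v(N) = 0
r = 0 (r = 0*(-2 - 2) = 0*(-4) = 0)
r**4 = 0**4 = 0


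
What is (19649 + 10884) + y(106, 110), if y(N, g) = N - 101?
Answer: 30538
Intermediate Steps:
y(N, g) = -101 + N
(19649 + 10884) + y(106, 110) = (19649 + 10884) + (-101 + 106) = 30533 + 5 = 30538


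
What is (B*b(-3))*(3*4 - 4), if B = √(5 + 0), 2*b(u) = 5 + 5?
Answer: 40*√5 ≈ 89.443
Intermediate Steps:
b(u) = 5 (b(u) = (5 + 5)/2 = (½)*10 = 5)
B = √5 ≈ 2.2361
(B*b(-3))*(3*4 - 4) = (√5*5)*(3*4 - 4) = (5*√5)*(12 - 4) = (5*√5)*8 = 40*√5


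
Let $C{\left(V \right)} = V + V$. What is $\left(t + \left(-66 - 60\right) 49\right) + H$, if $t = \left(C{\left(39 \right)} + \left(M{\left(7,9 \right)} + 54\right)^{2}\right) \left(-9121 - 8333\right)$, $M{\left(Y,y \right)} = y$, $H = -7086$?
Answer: $-70649598$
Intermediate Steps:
$C{\left(V \right)} = 2 V$
$t = -70636338$ ($t = \left(2 \cdot 39 + \left(9 + 54\right)^{2}\right) \left(-9121 - 8333\right) = \left(78 + 63^{2}\right) \left(-17454\right) = \left(78 + 3969\right) \left(-17454\right) = 4047 \left(-17454\right) = -70636338$)
$\left(t + \left(-66 - 60\right) 49\right) + H = \left(-70636338 + \left(-66 - 60\right) 49\right) - 7086 = \left(-70636338 - 6174\right) - 7086 = -70642512 - 7086 = -70649598$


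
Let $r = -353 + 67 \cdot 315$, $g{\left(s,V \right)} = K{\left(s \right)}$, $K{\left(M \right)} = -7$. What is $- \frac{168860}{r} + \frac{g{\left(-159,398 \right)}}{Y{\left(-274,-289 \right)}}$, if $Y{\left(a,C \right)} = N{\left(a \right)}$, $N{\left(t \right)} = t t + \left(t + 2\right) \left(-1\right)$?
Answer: $- \frac{56800931}{6980454} \approx -8.1371$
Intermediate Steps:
$g{\left(s,V \right)} = -7$
$N{\left(t \right)} = -2 + t^{2} - t$ ($N{\left(t \right)} = t^{2} + \left(2 + t\right) \left(-1\right) = t^{2} - \left(2 + t\right) = -2 + t^{2} - t$)
$Y{\left(a,C \right)} = -2 + a^{2} - a$
$r = 20752$ ($r = -353 + 21105 = 20752$)
$- \frac{168860}{r} + \frac{g{\left(-159,398 \right)}}{Y{\left(-274,-289 \right)}} = - \frac{168860}{20752} - \frac{7}{-2 + \left(-274\right)^{2} - -274} = \left(-168860\right) \frac{1}{20752} - \frac{7}{-2 + 75076 + 274} = - \frac{42215}{5188} - \frac{7}{75348} = - \frac{42215}{5188} - \frac{1}{10764} = - \frac{56800931}{6980454}$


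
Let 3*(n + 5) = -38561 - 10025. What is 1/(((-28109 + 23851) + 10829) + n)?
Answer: -3/28888 ≈ -0.00010385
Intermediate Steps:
n = -48601/3 (n = -5 + (-38561 - 10025)/3 = -5 + (⅓)*(-48586) = -5 - 48586/3 = -48601/3 ≈ -16200.)
1/(((-28109 + 23851) + 10829) + n) = 1/(((-28109 + 23851) + 10829) - 48601/3) = 1/((-4258 + 10829) - 48601/3) = 1/(6571 - 48601/3) = 1/(-28888/3) = -3/28888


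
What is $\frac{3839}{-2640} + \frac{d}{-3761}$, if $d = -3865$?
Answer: $- \frac{384989}{902640} \approx -0.42651$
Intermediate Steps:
$\frac{3839}{-2640} + \frac{d}{-3761} = \frac{3839}{-2640} - \frac{3865}{-3761} = 3839 \left(- \frac{1}{2640}\right) - - \frac{3865}{3761} = - \frac{349}{240} + \frac{3865}{3761} = - \frac{384989}{902640}$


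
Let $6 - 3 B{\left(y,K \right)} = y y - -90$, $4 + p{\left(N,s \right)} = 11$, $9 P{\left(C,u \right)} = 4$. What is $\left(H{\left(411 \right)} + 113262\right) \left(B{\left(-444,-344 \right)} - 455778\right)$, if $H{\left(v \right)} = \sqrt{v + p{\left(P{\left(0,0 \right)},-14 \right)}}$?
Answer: $-59068171716 - 521518 \sqrt{418} \approx -5.9079 \cdot 10^{10}$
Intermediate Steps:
$P{\left(C,u \right)} = \frac{4}{9}$ ($P{\left(C,u \right)} = \frac{1}{9} \cdot 4 = \frac{4}{9}$)
$p{\left(N,s \right)} = 7$ ($p{\left(N,s \right)} = -4 + 11 = 7$)
$B{\left(y,K \right)} = -28 - \frac{y^{2}}{3}$ ($B{\left(y,K \right)} = 2 - \frac{y y - -90}{3} = 2 - \frac{y^{2} + 90}{3} = 2 - \frac{90 + y^{2}}{3} = 2 - \left(30 + \frac{y^{2}}{3}\right) = -28 - \frac{y^{2}}{3}$)
$H{\left(v \right)} = \sqrt{7 + v}$ ($H{\left(v \right)} = \sqrt{v + 7} = \sqrt{7 + v}$)
$\left(H{\left(411 \right)} + 113262\right) \left(B{\left(-444,-344 \right)} - 455778\right) = \left(\sqrt{7 + 411} + 113262\right) \left(\left(-28 - \frac{\left(-444\right)^{2}}{3}\right) - 455778\right) = \left(\sqrt{418} + 113262\right) \left(\left(-28 - 65712\right) - 455778\right) = \left(113262 + \sqrt{418}\right) \left(\left(-28 - 65712\right) - 455778\right) = \left(113262 + \sqrt{418}\right) \left(-65740 - 455778\right) = \left(113262 + \sqrt{418}\right) \left(-521518\right) = -59068171716 - 521518 \sqrt{418}$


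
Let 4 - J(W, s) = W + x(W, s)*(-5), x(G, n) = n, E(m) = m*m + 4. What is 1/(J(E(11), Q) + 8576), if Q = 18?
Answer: 1/8545 ≈ 0.00011703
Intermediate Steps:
E(m) = 4 + m² (E(m) = m² + 4 = 4 + m²)
J(W, s) = 4 - W + 5*s (J(W, s) = 4 - (W + s*(-5)) = 4 - (W - 5*s) = 4 + (-W + 5*s) = 4 - W + 5*s)
1/(J(E(11), Q) + 8576) = 1/((4 - (4 + 11²) + 5*18) + 8576) = 1/((4 - (4 + 121) + 90) + 8576) = 1/((4 - 1*125 + 90) + 8576) = 1/((4 - 125 + 90) + 8576) = 1/(-31 + 8576) = 1/8545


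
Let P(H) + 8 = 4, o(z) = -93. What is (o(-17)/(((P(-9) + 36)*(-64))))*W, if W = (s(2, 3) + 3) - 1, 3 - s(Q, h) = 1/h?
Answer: 217/1024 ≈ 0.21191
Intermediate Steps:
s(Q, h) = 3 - 1/h
P(H) = -4 (P(H) = -8 + 4 = -4)
W = 14/3 (W = ((3 - 1/3) + 3) - 1 = ((3 - 1*⅓) + 3) - 1 = ((3 - ⅓) + 3) - 1 = (8/3 + 3) - 1 = 17/3 - 1 = 14/3 ≈ 4.6667)
(o(-17)/(((P(-9) + 36)*(-64))))*W = -93*(-1/(64*(-4 + 36)))*(14/3) = -93/(32*(-64))*(14/3) = -93/(-2048)*(14/3) = -93*(-1/2048)*(14/3) = (93/2048)*(14/3) = 217/1024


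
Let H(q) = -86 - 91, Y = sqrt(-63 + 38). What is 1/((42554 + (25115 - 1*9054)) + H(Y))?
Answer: 1/58438 ≈ 1.7112e-5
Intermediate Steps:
Y = 5*I (Y = sqrt(-25) = 5*I ≈ 5.0*I)
H(q) = -177
1/((42554 + (25115 - 1*9054)) + H(Y)) = 1/((42554 + (25115 - 1*9054)) - 177) = 1/((42554 + (25115 - 9054)) - 177) = 1/((42554 + 16061) - 177) = 1/(58615 - 177) = 1/58438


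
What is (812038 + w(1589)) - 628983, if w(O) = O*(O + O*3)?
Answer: 10282739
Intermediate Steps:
w(O) = 4*O**2 (w(O) = O*(O + 3*O) = O*(4*O) = 4*O**2)
(812038 + w(1589)) - 628983 = (812038 + 4*1589**2) - 628983 = (812038 + 4*2524921) - 628983 = (812038 + 10099684) - 628983 = 10911722 - 628983 = 10282739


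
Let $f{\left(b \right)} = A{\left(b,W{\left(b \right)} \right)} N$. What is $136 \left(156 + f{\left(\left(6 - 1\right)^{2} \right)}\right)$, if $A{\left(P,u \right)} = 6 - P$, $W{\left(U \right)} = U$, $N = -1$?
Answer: $23800$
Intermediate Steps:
$f{\left(b \right)} = -6 + b$ ($f{\left(b \right)} = \left(6 - b\right) \left(-1\right) = -6 + b$)
$136 \left(156 + f{\left(\left(6 - 1\right)^{2} \right)}\right) = 136 \left(156 - \left(6 - \left(6 - 1\right)^{2}\right)\right) = 136 \left(156 - \left(6 - 5^{2}\right)\right) = 136 \left(156 + \left(-6 + 25\right)\right) = 136 \left(156 + 19\right) = 136 \cdot 175 = 23800$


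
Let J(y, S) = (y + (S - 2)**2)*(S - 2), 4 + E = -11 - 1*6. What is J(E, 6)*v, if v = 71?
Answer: -1420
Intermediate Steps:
E = -21 (E = -4 + (-11 - 1*6) = -4 + (-11 - 6) = -4 - 17 = -21)
J(y, S) = (-2 + S)*(y + (-2 + S)**2) (J(y, S) = (y + (-2 + S)**2)*(-2 + S) = (-2 + S)*(y + (-2 + S)**2))
J(E, 6)*v = (-2*(-21) - 2*(-2 + 6)**2 + 6*(-21) + 6*(-2 + 6)**2)*71 = (42 - 2*4**2 - 126 + 6*4**2)*71 = (42 - 2*16 - 126 + 6*16)*71 = (42 - 32 - 126 + 96)*71 = -20*71 = -1420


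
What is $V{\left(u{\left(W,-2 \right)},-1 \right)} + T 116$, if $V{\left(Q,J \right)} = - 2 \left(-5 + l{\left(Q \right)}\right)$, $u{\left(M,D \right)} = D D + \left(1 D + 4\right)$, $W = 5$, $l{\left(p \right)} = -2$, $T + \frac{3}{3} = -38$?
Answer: $-4510$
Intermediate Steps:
$T = -39$ ($T = -1 - 38 = -39$)
$u{\left(M,D \right)} = 4 + D + D^{2}$ ($u{\left(M,D \right)} = D^{2} + \left(D + 4\right) = D^{2} + \left(4 + D\right) = 4 + D + D^{2}$)
$V{\left(Q,J \right)} = 14$ ($V{\left(Q,J \right)} = - 2 \left(-5 - 2\right) = \left(-2\right) \left(-7\right) = 14$)
$V{\left(u{\left(W,-2 \right)},-1 \right)} + T 116 = 14 - 4524 = -4510$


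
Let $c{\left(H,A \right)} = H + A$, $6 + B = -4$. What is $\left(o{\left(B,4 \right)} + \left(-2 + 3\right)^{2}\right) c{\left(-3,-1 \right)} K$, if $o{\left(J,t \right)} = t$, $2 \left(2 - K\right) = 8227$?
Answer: $82230$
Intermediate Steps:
$B = -10$ ($B = -6 - 4 = -10$)
$K = - \frac{8223}{2}$ ($K = 2 - \frac{8227}{2} = - \frac{8223}{2} \approx -4111.5$)
$c{\left(H,A \right)} = A + H$
$\left(o{\left(B,4 \right)} + \left(-2 + 3\right)^{2}\right) c{\left(-3,-1 \right)} K = \left(4 + \left(-2 + 3\right)^{2}\right) \left(-1 - 3\right) \left(- \frac{8223}{2}\right) = \left(4 + 1^{2}\right) \left(-4\right) \left(- \frac{8223}{2}\right) = \left(4 + 1\right) \left(-4\right) \left(- \frac{8223}{2}\right) = 5 \left(-4\right) \left(- \frac{8223}{2}\right) = \left(-20\right) \left(- \frac{8223}{2}\right) = 82230$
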